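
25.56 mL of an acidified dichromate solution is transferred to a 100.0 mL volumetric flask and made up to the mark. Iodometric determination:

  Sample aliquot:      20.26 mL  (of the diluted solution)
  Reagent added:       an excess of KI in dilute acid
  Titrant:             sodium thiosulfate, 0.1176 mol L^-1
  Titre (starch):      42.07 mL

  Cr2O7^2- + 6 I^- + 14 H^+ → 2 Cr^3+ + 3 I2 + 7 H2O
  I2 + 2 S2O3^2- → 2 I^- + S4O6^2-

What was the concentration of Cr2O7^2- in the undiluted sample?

0.1592 mol/L

n(S2O3^2-) = 0.04207 × 0.1176 = 4.947 × 10^-3 mol
n(I2) = n(S2O3^2-)/2 = 2.474 × 10^-3 mol
From the 1:3 ratio, n(Cr2O7^2-) in the aliquot = 1/3 × 2.474 × 10^-3 = 8.246 × 10^-4 mol
[Cr2O7^2-]_dilute = 8.246 × 10^-4 / 0.02026 = 0.04070 mol/L
[Cr2O7^2-]_original = 0.04070 × 100.0/25.56 = 0.1592 mol/L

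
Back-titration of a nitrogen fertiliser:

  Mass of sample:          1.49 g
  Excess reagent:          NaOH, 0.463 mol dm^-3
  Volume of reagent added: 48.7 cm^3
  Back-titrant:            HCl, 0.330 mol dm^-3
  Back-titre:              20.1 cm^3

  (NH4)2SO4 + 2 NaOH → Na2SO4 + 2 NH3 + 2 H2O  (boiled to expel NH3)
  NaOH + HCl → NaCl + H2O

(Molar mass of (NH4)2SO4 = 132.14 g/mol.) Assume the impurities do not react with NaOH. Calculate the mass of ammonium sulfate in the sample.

n(NaOH) added = 0.0487 × 0.463 = 0.0225 mol
n(HCl) used in back-titration = 0.0201 × 0.330 = 6.63 × 10^-3 mol
n(NaOH) left over = 6.63 × 10^-3 mol (1:1 ratio)
n(NaOH) consumed by analyte = 0.0225 − 6.63 × 10^-3 = 0.0159 mol
From the 1:2 ratio, n((NH4)2SO4) = 1/2 × 0.0159 = 7.96 × 10^-3 mol
mass of (NH4)2SO4 = 7.96 × 10^-3 × 132.14 = 1.05 g

1.05 g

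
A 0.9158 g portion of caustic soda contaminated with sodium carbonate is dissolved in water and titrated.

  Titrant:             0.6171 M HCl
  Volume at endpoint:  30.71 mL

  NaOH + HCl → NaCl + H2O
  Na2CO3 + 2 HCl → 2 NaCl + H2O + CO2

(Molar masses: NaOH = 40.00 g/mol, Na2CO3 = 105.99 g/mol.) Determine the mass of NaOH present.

0.2725 g

n(HCl) = 0.03071 × 0.6171 = 0.01895 mol
Let x = n(NaOH), y = n(Na2CO3).
Titrant: 1x + 2y = 0.01895;  mass: 40.00x + 105.99y = 0.9158
Solving, x = 6.812 × 10^-3 mol, y = 6.070 × 10^-3 mol
mass of NaOH = 6.812 × 10^-3 × 40.00 = 0.2725 g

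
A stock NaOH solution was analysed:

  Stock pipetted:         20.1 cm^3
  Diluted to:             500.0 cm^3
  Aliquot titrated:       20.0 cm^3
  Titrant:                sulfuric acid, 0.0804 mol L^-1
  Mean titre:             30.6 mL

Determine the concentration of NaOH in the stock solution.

6.12 mol/L

2 NaOH + H2SO4 → Na2SO4 + 2 H2O
n(H2SO4) = 0.0306 × 0.0804 = 2.46 × 10^-3 mol
From the 2:1 ratio, n(NaOH) in the aliquot = 2/1 × 2.46 × 10^-3 = 4.92 × 10^-3 mol
[NaOH]_dilute = 4.92 × 10^-3 / 0.0200 = 0.246 mol/L
Dilution factor = 500.0 / 20.1 = 24.88
[NaOH]_stock = 0.246 × 24.88 = 6.12 mol/L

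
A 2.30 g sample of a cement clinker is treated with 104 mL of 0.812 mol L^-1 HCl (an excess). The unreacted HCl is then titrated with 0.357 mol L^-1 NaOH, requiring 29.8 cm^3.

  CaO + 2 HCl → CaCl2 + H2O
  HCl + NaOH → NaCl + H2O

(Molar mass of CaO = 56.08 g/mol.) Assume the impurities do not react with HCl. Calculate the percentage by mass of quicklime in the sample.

90.0 %

n(HCl) added = 0.104 × 0.812 = 0.0844 mol
n(NaOH) used in back-titration = 0.0298 × 0.357 = 0.0106 mol
n(HCl) left over = 0.0106 mol (1:1 ratio)
n(HCl) consumed by analyte = 0.0844 − 0.0106 = 0.0738 mol
From the 1:2 ratio, n(CaO) = 1/2 × 0.0738 = 0.0369 mol
mass of CaO = 0.0369 × 56.08 = 2.07 g
% CaO = 2.07 / 2.30 × 100 = 90.0 %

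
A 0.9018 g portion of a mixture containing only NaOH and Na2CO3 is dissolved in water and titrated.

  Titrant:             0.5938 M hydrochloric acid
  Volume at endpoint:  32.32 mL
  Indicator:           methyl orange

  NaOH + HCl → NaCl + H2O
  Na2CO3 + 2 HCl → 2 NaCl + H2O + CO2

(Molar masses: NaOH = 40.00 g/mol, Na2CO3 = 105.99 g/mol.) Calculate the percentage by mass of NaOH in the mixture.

n(HCl) = 0.03232 × 0.5938 = 0.01919 mol
Let x = n(NaOH), y = n(Na2CO3).
Titrant: 1x + 2y = 0.01919;  mass: 40.00x + 105.99y = 0.9018
Solving, x = 8.870 × 10^-3 mol, y = 5.161 × 10^-3 mol
mass of NaOH = 8.870 × 10^-3 × 40.00 = 0.3548 g
% NaOH = 0.3548 / 0.9018 × 100 = 39.34 %

39.34 %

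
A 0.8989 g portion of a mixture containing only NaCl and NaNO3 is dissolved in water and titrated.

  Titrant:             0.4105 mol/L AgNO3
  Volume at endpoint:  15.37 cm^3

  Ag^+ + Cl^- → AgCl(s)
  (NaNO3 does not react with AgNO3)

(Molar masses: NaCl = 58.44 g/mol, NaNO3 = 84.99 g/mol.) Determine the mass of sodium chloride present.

0.3687 g

n(AgNO3) = 0.01537 × 0.4105 = 6.309 × 10^-3 mol
Let x = n(NaCl), y = n(NaNO3).
Titrant: 1x = 6.309 × 10^-3;  mass: 58.44x + 84.99y = 0.8989
Solving, x = 6.309 × 10^-3 mol, y = 6.238 × 10^-3 mol
mass of NaCl = 6.309 × 10^-3 × 58.44 = 0.3687 g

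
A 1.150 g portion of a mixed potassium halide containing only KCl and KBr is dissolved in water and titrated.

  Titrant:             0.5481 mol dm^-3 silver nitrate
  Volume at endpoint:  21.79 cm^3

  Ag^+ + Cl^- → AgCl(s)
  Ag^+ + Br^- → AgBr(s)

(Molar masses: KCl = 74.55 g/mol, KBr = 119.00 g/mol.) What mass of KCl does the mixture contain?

n(AgNO3) = 0.02179 × 0.5481 = 0.01194 mol
Let x = n(KCl), y = n(KBr).
Titrant: 1x + 1y = 0.01194;  mass: 74.55x + 119.00y = 1.150
Solving, x = 6.102 × 10^-3 mol, y = 5.841 × 10^-3 mol
mass of KCl = 6.102 × 10^-3 × 74.55 = 0.4549 g

0.4549 g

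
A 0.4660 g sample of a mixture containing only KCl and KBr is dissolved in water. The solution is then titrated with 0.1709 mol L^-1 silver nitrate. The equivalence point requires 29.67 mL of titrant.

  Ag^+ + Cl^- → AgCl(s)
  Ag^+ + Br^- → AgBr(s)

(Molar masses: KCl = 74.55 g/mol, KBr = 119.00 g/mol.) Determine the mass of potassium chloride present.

0.2304 g

n(AgNO3) = 0.02967 × 0.1709 = 5.071 × 10^-3 mol
Let x = n(KCl), y = n(KBr).
Titrant: 1x + 1y = 5.071 × 10^-3;  mass: 74.55x + 119.00y = 0.4660
Solving, x = 3.091 × 10^-3 mol, y = 1.979 × 10^-3 mol
mass of KCl = 3.091 × 10^-3 × 74.55 = 0.2304 g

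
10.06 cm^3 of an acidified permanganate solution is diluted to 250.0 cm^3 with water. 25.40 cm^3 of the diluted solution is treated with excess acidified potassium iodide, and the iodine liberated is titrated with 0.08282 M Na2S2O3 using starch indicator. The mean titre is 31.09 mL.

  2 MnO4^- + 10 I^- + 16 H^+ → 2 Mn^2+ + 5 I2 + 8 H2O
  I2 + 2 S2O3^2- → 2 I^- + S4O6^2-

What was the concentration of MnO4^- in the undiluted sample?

n(S2O3^2-) = 0.03109 × 0.08282 = 2.575 × 10^-3 mol
n(I2) = n(S2O3^2-)/2 = 1.287 × 10^-3 mol
From the 2:5 ratio, n(MnO4^-) in the aliquot = 2/5 × 1.287 × 10^-3 = 5.150 × 10^-4 mol
[MnO4^-]_dilute = 5.150 × 10^-4 / 0.02540 = 0.02027 mol/L
[MnO4^-]_original = 0.02027 × 250.0/10.06 = 0.5038 mol/L

0.5038 M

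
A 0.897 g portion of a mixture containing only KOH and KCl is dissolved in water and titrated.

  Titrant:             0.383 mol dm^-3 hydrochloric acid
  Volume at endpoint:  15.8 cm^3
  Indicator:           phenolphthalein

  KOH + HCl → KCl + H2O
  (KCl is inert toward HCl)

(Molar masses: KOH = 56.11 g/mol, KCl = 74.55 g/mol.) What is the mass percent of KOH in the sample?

37.9 %

n(HCl) = 0.0158 × 0.383 = 6.05 × 10^-3 mol
Let x = n(KOH), y = n(KCl).
Titrant: 1x = 6.05 × 10^-3;  mass: 56.11x + 74.55y = 0.897
Solving, x = 6.05 × 10^-3 mol, y = 7.48 × 10^-3 mol
mass of KOH = 6.05 × 10^-3 × 56.11 = 0.340 g
% KOH = 0.340 / 0.897 × 100 = 37.9 %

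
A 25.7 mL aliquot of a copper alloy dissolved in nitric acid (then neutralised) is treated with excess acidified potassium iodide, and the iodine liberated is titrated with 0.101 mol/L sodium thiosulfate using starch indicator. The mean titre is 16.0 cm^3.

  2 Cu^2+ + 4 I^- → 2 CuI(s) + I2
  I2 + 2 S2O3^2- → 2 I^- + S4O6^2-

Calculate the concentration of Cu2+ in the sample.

n(S2O3^2-) = 0.0160 × 0.101 = 1.62 × 10^-3 mol
n(I2) = n(S2O3^2-)/2 = 8.08 × 10^-4 mol
From the 2:1 ratio, n(Cu2+) in the aliquot = 2/1 × 8.08 × 10^-4 = 1.62 × 10^-3 mol
[Cu2+] = 1.62 × 10^-3 / 0.0257 = 0.0629 mol/L

0.0629 mol/L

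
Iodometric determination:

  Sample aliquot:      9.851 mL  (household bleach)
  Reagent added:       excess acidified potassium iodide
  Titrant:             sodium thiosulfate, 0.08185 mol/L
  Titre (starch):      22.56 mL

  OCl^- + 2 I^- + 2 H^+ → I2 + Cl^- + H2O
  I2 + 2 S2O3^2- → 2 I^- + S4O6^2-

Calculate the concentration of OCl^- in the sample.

0.09372 mol/L

n(S2O3^2-) = 0.02256 × 0.08185 = 1.847 × 10^-3 mol
n(I2) = n(S2O3^2-)/2 = 9.233 × 10^-4 mol
n(OCl^-) in the aliquot = 9.233 × 10^-4 mol (1:1 ratio)
[OCl^-] = 9.233 × 10^-4 / 0.009851 = 0.09372 mol/L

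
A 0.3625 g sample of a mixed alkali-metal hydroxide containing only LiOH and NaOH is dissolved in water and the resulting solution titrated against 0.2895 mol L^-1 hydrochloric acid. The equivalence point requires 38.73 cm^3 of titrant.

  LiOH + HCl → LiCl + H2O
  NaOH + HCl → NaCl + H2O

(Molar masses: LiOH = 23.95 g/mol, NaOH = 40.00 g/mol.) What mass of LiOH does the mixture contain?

n(HCl) = 0.03873 × 0.2895 = 0.01121 mol
Let x = n(LiOH), y = n(NaOH).
Titrant: 1x + 1y = 0.01121;  mass: 23.95x + 40.00y = 0.3625
Solving, x = 5.358 × 10^-3 mol, y = 5.854 × 10^-3 mol
mass of LiOH = 5.358 × 10^-3 × 23.95 = 0.1283 g

0.1283 g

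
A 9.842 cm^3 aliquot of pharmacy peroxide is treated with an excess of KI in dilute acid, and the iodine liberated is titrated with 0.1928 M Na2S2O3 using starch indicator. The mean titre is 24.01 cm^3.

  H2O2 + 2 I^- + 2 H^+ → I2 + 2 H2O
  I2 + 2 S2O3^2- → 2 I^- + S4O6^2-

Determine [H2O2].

0.2352 M

n(S2O3^2-) = 0.02401 × 0.1928 = 4.629 × 10^-3 mol
n(I2) = n(S2O3^2-)/2 = 2.315 × 10^-3 mol
n(H2O2) in the aliquot = 2.315 × 10^-3 mol (1:1 ratio)
[H2O2] = 2.315 × 10^-3 / 0.009842 = 0.2352 mol/L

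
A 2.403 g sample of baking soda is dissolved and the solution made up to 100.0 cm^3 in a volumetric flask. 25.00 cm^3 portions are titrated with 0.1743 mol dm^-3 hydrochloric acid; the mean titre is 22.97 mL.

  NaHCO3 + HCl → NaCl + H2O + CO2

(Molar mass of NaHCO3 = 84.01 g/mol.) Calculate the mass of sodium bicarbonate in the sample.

1.345 g

n(HCl) per titration = 0.02297 × 0.1743 = 4.004 × 10^-3 mol
n(NaHCO3) in each aliquot = 4.004 × 10^-3 mol (1:1 ratio)
n(NaHCO3) in the whole flask = 4.004 × 10^-3 × 100.0/25.00 = 0.01601 mol
mass of NaHCO3 = 0.01601 × 84.01 = 1.345 g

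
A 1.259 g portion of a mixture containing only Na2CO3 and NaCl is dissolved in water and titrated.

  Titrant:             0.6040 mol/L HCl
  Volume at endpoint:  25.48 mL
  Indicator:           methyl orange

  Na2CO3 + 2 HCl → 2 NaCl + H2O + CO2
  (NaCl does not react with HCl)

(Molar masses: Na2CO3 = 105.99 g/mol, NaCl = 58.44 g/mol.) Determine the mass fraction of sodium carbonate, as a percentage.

64.78 %

n(HCl) = 0.02548 × 0.6040 = 0.01539 mol
Let x = n(Na2CO3), y = n(NaCl).
Titrant: 2x = 0.01539;  mass: 105.99x + 58.44y = 1.259
Solving, x = 7.695 × 10^-3 mol, y = 7.587 × 10^-3 mol
mass of Na2CO3 = 7.695 × 10^-3 × 105.99 = 0.8156 g
% Na2CO3 = 0.8156 / 1.259 × 100 = 64.78 %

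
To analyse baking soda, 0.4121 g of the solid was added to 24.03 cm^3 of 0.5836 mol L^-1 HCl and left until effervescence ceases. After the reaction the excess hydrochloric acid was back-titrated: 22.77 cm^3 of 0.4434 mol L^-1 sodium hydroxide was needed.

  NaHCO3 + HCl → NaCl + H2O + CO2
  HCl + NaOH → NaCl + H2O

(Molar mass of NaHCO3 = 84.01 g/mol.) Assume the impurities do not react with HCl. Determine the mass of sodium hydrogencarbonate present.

0.3300 g

n(HCl) added = 0.02403 × 0.5836 = 0.01402 mol
n(NaOH) used in back-titration = 0.02277 × 0.4434 = 0.01010 mol
n(HCl) left over = 0.01010 mol (1:1 ratio)
n(HCl) consumed by analyte = 0.01402 − 0.01010 = 3.928 × 10^-3 mol
n(NaHCO3) = 3.928 × 10^-3 mol (1:1 ratio)
mass of NaHCO3 = 3.928 × 10^-3 × 84.01 = 0.3300 g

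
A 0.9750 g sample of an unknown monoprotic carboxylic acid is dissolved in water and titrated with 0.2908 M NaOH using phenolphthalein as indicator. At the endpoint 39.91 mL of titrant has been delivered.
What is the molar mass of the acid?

n(NaOH) = 0.03991 L × 0.2908 mol/L = 0.01161 mol
n(HA) = 0.01161 mol (1:1 ratio)
M = m / n = 0.9750 g / 0.01161 mol = 84.01 g/mol

84.01 g/mol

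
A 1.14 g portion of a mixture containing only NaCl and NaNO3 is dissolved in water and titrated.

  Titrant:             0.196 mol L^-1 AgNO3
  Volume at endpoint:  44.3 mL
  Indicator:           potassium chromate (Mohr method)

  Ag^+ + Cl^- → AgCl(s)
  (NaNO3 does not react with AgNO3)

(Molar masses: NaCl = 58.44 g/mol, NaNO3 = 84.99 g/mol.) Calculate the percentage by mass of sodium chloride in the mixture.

44.5 %

n(AgNO3) = 0.0443 × 0.196 = 8.68 × 10^-3 mol
Let x = n(NaCl), y = n(NaNO3).
Titrant: 1x = 8.68 × 10^-3;  mass: 58.44x + 84.99y = 1.14
Solving, x = 8.68 × 10^-3 mol, y = 7.44 × 10^-3 mol
mass of NaCl = 8.68 × 10^-3 × 58.44 = 0.507 g
% NaCl = 0.507 / 1.14 × 100 = 44.5 %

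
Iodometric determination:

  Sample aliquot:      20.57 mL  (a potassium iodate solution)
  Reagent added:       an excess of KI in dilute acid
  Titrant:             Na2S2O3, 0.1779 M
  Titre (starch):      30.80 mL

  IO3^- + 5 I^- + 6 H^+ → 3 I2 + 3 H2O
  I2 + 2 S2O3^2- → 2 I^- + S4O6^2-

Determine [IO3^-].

n(S2O3^2-) = 0.03080 × 0.1779 = 5.479 × 10^-3 mol
n(I2) = n(S2O3^2-)/2 = 2.740 × 10^-3 mol
From the 1:3 ratio, n(IO3^-) in the aliquot = 1/3 × 2.740 × 10^-3 = 9.132 × 10^-4 mol
[IO3^-] = 9.132 × 10^-4 / 0.02057 = 0.04440 mol/L

0.04440 M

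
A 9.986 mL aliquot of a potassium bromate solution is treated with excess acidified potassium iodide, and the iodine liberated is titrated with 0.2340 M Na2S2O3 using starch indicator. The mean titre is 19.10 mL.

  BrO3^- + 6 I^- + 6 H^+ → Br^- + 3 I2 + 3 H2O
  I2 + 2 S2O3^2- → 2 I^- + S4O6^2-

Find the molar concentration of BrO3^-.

n(S2O3^2-) = 0.01910 × 0.2340 = 4.469 × 10^-3 mol
n(I2) = n(S2O3^2-)/2 = 2.235 × 10^-3 mol
From the 1:3 ratio, n(BrO3^-) in the aliquot = 1/3 × 2.235 × 10^-3 = 7.449 × 10^-4 mol
[BrO3^-] = 7.449 × 10^-4 / 0.009986 = 0.07459 mol/L

0.07459 M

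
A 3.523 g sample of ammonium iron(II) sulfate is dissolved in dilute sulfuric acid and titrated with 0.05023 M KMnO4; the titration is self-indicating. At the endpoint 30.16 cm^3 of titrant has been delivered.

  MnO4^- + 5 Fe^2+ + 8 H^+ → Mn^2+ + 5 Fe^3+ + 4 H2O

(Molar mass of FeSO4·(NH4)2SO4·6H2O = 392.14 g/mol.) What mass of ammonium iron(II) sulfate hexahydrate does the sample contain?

2.970 g

n(KMnO4) = 0.03016 L × 0.05023 mol/L = 1.515 × 10^-3 mol
From the 5:1 ratio, n(FeSO4·(NH4)2SO4·6H2O) = 5/1 × 1.515 × 10^-3 = 7.575 × 10^-3 mol
mass of FeSO4·(NH4)2SO4·6H2O = 7.575 × 10^-3 × 392.14 g/mol = 2.970 g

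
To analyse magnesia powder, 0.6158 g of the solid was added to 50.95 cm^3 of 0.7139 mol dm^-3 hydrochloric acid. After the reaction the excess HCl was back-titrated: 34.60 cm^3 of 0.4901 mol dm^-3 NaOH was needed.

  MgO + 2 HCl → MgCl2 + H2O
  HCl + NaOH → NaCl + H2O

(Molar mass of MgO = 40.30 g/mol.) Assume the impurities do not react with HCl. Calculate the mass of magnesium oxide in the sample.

n(HCl) added = 0.05095 × 0.7139 = 0.03637 mol
n(NaOH) used in back-titration = 0.03460 × 0.4901 = 0.01696 mol
n(HCl) left over = 0.01696 mol (1:1 ratio)
n(HCl) consumed by analyte = 0.03637 − 0.01696 = 0.01942 mol
From the 1:2 ratio, n(MgO) = 1/2 × 0.01942 = 9.708 × 10^-3 mol
mass of MgO = 9.708 × 10^-3 × 40.30 = 0.3912 g

0.3912 g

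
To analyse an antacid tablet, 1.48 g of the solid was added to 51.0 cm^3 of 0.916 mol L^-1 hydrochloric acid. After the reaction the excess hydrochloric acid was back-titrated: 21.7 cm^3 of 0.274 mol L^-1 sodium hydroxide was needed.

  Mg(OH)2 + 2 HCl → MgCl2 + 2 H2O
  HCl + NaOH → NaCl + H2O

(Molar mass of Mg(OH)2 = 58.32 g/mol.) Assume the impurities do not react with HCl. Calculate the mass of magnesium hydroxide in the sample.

n(HCl) added = 0.0510 × 0.916 = 0.0467 mol
n(NaOH) used in back-titration = 0.0217 × 0.274 = 5.95 × 10^-3 mol
n(HCl) left over = 5.95 × 10^-3 mol (1:1 ratio)
n(HCl) consumed by analyte = 0.0467 − 5.95 × 10^-3 = 0.0408 mol
From the 1:2 ratio, n(Mg(OH)2) = 1/2 × 0.0408 = 0.0204 mol
mass of Mg(OH)2 = 0.0204 × 58.32 = 1.19 g

1.19 g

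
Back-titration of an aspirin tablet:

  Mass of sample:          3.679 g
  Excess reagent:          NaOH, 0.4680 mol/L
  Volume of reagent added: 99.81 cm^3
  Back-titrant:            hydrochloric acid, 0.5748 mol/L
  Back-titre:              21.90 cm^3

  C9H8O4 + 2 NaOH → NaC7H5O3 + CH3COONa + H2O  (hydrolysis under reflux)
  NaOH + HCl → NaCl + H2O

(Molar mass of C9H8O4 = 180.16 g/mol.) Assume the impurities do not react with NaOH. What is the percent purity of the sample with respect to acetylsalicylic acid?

83.55 %

n(NaOH) added = 0.09981 × 0.4680 = 0.04671 mol
n(HCl) used in back-titration = 0.02190 × 0.5748 = 0.01259 mol
n(NaOH) left over = 0.01259 mol (1:1 ratio)
n(NaOH) consumed by analyte = 0.04671 − 0.01259 = 0.03412 mol
From the 1:2 ratio, n(C9H8O4) = 1/2 × 0.03412 = 0.01706 mol
mass of C9H8O4 = 0.01706 × 180.16 = 3.074 g
% C9H8O4 = 3.074 / 3.679 × 100 = 83.55 %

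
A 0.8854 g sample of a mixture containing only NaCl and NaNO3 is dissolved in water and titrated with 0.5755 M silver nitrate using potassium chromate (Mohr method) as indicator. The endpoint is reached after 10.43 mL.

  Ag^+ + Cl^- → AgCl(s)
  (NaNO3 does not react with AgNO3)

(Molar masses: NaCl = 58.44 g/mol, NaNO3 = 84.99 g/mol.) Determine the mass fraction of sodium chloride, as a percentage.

39.62 %

n(AgNO3) = 0.01043 × 0.5755 = 6.002 × 10^-3 mol
Let x = n(NaCl), y = n(NaNO3).
Titrant: 1x = 6.002 × 10^-3;  mass: 58.44x + 84.99y = 0.8854
Solving, x = 6.002 × 10^-3 mol, y = 6.290 × 10^-3 mol
mass of NaCl = 6.002 × 10^-3 × 58.44 = 0.3508 g
% NaCl = 0.3508 / 0.8854 × 100 = 39.62 %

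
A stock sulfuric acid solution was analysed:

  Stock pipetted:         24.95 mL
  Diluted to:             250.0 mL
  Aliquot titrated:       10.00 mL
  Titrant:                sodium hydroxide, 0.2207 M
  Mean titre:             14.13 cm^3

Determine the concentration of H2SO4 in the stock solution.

H2SO4 + 2 NaOH → Na2SO4 + 2 H2O
n(NaOH) = 0.01413 × 0.2207 = 3.118 × 10^-3 mol
From the 1:2 ratio, n(H2SO4) in the aliquot = 1/2 × 3.118 × 10^-3 = 1.559 × 10^-3 mol
[H2SO4]_dilute = 1.559 × 10^-3 / 0.01000 = 0.1559 mol/L
Dilution factor = 250.0 / 24.95 = 10.02
[H2SO4]_stock = 0.1559 × 10.02 = 1.562 mol/L

1.562 M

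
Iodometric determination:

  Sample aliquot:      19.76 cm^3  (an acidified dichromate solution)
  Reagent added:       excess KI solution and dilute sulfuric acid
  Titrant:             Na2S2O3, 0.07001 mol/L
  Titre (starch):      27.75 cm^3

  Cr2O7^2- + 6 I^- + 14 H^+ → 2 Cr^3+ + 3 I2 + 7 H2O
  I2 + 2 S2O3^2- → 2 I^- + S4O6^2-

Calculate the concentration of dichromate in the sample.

0.01639 mol/L

n(S2O3^2-) = 0.02775 × 0.07001 = 1.943 × 10^-3 mol
n(I2) = n(S2O3^2-)/2 = 9.714 × 10^-4 mol
From the 1:3 ratio, n(Cr2O7^2-) in the aliquot = 1/3 × 9.714 × 10^-4 = 3.238 × 10^-4 mol
[Cr2O7^2-] = 3.238 × 10^-4 / 0.01976 = 0.01639 mol/L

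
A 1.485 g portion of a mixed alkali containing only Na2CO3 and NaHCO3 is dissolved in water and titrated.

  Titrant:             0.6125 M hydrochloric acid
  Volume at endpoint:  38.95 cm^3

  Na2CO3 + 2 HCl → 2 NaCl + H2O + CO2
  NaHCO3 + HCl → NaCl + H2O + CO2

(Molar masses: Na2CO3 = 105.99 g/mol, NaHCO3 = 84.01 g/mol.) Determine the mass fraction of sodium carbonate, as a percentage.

n(HCl) = 0.03895 × 0.6125 = 0.02386 mol
Let x = n(Na2CO3), y = n(NaHCO3).
Titrant: 2x + 1y = 0.02386;  mass: 105.99x + 84.01y = 1.485
Solving, x = 8.370 × 10^-3 mol, y = 7.116 × 10^-3 mol
mass of Na2CO3 = 8.370 × 10^-3 × 105.99 = 0.8872 g
% Na2CO3 = 0.8872 / 1.485 × 100 = 59.74 %

59.74 %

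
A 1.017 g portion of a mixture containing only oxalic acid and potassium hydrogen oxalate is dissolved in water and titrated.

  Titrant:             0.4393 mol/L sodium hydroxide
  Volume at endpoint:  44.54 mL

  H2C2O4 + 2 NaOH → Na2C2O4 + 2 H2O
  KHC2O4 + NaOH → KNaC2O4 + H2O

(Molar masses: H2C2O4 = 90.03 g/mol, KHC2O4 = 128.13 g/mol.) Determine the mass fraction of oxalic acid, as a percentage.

n(NaOH) = 0.04454 × 0.4393 = 0.01957 mol
Let x = n(H2C2O4), y = n(KHC2O4).
Titrant: 2x + 1y = 0.01957;  mass: 90.03x + 128.13y = 1.017
Solving, x = 8.964 × 10^-3 mol, y = 1.639 × 10^-3 mol
mass of H2C2O4 = 8.964 × 10^-3 × 90.03 = 0.8070 g
% H2C2O4 = 0.8070 / 1.017 × 100 = 79.35 %

79.35 %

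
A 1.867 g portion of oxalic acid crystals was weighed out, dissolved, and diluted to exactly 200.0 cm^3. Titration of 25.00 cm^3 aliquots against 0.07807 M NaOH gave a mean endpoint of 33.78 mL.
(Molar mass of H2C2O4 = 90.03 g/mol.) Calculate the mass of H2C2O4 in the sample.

0.9497 g

H2C2O4 + 2 NaOH → Na2C2O4 + 2 H2O
n(NaOH) per titration = 0.03378 × 0.07807 = 2.637 × 10^-3 mol
From the 1:2 ratio, n(H2C2O4) in each aliquot = 1/2 × 2.637 × 10^-3 = 1.319 × 10^-3 mol
n(H2C2O4) in the whole flask = 1.319 × 10^-3 × 200.0/25.00 = 0.01055 mol
mass of H2C2O4 = 0.01055 × 90.03 = 0.9497 g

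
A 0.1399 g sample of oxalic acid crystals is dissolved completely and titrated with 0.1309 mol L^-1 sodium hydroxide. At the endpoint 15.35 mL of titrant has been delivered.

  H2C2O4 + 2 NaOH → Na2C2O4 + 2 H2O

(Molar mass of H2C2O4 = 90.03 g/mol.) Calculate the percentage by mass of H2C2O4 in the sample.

64.65 %

n(NaOH) = 0.01535 L × 0.1309 mol/L = 2.009 × 10^-3 mol
From the 1:2 ratio, n(H2C2O4) = 1/2 × 2.009 × 10^-3 = 1.005 × 10^-3 mol
mass of H2C2O4 = 1.005 × 10^-3 × 90.03 g/mol = 0.09045 g
% H2C2O4 = 0.09045 / 0.1399 × 100 = 64.65 %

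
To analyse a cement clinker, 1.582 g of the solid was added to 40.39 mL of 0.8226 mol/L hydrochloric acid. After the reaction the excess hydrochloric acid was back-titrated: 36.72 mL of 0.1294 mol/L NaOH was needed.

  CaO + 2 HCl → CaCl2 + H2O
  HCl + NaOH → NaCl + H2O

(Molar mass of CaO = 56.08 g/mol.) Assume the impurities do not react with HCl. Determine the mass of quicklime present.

0.7984 g

n(HCl) added = 0.04039 × 0.8226 = 0.03322 mol
n(NaOH) used in back-titration = 0.03672 × 0.1294 = 4.752 × 10^-3 mol
n(HCl) left over = 4.752 × 10^-3 mol (1:1 ratio)
n(HCl) consumed by analyte = 0.03322 − 4.752 × 10^-3 = 0.02847 mol
From the 1:2 ratio, n(CaO) = 1/2 × 0.02847 = 0.01424 mol
mass of CaO = 0.01424 × 56.08 = 0.7984 g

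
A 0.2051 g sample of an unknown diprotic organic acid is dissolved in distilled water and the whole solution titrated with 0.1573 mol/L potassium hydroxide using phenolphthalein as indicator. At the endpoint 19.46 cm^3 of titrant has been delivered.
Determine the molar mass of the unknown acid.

n(KOH) = 0.01946 L × 0.1573 mol/L = 3.061 × 10^-3 mol
From the 1:2 ratio, n(H2A) = 1/2 × 3.061 × 10^-3 = 1.531 × 10^-3 mol
M = m / n = 0.2051 g / 1.531 × 10^-3 mol = 134.0 g/mol

134.0 g/mol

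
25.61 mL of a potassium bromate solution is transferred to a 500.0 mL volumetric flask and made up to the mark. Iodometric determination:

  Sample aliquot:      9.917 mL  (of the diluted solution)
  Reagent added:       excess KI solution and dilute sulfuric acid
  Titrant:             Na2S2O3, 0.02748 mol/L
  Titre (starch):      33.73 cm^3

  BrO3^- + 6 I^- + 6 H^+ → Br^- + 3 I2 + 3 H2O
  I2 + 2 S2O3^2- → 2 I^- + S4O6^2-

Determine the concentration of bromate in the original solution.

0.3041 mol/L

n(S2O3^2-) = 0.03373 × 0.02748 = 9.269 × 10^-4 mol
n(I2) = n(S2O3^2-)/2 = 4.635 × 10^-4 mol
From the 1:3 ratio, n(BrO3^-) in the aliquot = 1/3 × 4.635 × 10^-4 = 1.545 × 10^-4 mol
[BrO3^-]_dilute = 1.545 × 10^-4 / 0.009917 = 0.01558 mol/L
[BrO3^-]_original = 0.01558 × 500.0/25.61 = 0.3041 mol/L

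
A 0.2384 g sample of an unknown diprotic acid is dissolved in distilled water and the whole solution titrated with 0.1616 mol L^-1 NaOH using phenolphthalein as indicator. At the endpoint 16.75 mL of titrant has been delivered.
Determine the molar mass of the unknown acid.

n(NaOH) = 0.01675 L × 0.1616 mol/L = 2.707 × 10^-3 mol
From the 1:2 ratio, n(H2A) = 1/2 × 2.707 × 10^-3 = 1.353 × 10^-3 mol
M = m / n = 0.2384 g / 1.353 × 10^-3 mol = 176.1 g/mol

176.1 g/mol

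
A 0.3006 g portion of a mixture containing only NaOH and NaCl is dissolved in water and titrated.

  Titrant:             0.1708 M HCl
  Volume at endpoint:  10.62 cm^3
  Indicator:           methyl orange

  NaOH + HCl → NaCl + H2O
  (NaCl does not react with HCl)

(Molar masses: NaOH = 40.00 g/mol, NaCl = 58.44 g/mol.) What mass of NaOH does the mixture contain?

n(HCl) = 0.01062 × 0.1708 = 1.814 × 10^-3 mol
Let x = n(NaOH), y = n(NaCl).
Titrant: 1x = 1.814 × 10^-3;  mass: 40.00x + 58.44y = 0.3006
Solving, x = 1.814 × 10^-3 mol, y = 3.902 × 10^-3 mol
mass of NaOH = 1.814 × 10^-3 × 40.00 = 0.07256 g

0.07256 g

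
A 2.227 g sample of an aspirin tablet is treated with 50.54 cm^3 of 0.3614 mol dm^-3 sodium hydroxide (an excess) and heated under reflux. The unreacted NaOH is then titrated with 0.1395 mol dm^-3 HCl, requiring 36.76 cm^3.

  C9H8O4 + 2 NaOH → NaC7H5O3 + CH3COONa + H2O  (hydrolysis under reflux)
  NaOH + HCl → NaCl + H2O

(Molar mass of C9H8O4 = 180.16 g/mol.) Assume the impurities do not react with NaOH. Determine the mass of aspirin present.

n(NaOH) added = 0.05054 × 0.3614 = 0.01827 mol
n(HCl) used in back-titration = 0.03676 × 0.1395 = 5.128 × 10^-3 mol
n(NaOH) left over = 5.128 × 10^-3 mol (1:1 ratio)
n(NaOH) consumed by analyte = 0.01827 − 5.128 × 10^-3 = 0.01314 mol
From the 1:2 ratio, n(C9H8O4) = 1/2 × 0.01314 = 6.569 × 10^-3 mol
mass of C9H8O4 = 6.569 × 10^-3 × 180.16 = 1.183 g

1.183 g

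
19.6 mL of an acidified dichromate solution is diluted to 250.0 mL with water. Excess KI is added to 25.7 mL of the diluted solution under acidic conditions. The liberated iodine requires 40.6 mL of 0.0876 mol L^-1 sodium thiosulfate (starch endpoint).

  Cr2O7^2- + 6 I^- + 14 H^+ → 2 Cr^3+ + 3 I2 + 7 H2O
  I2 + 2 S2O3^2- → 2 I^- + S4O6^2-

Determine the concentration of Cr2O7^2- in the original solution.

n(S2O3^2-) = 0.0406 × 0.0876 = 3.56 × 10^-3 mol
n(I2) = n(S2O3^2-)/2 = 1.78 × 10^-3 mol
From the 1:3 ratio, n(Cr2O7^2-) in the aliquot = 1/3 × 1.78 × 10^-3 = 5.93 × 10^-4 mol
[Cr2O7^2-]_dilute = 5.93 × 10^-4 / 0.0257 = 0.0231 mol/L
[Cr2O7^2-]_original = 0.0231 × 250.0/19.6 = 0.294 mol/L

0.294 mol/L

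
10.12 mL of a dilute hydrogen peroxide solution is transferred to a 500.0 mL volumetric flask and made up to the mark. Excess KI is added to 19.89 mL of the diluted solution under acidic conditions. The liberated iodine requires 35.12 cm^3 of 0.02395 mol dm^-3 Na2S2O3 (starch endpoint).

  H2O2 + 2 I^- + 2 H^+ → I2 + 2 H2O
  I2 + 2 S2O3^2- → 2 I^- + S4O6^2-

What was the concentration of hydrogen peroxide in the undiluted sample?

1.045 mol/L

n(S2O3^2-) = 0.03512 × 0.02395 = 8.411 × 10^-4 mol
n(I2) = n(S2O3^2-)/2 = 4.206 × 10^-4 mol
n(H2O2) in the aliquot = 4.206 × 10^-4 mol (1:1 ratio)
[H2O2]_dilute = 4.206 × 10^-4 / 0.01989 = 0.02114 mol/L
[H2O2]_original = 0.02114 × 500.0/10.12 = 1.045 mol/L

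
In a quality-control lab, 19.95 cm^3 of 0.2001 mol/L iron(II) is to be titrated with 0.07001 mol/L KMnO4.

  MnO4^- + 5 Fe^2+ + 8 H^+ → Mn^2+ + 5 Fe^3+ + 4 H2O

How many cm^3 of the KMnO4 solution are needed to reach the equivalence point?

n(Fe2+) = 0.01995 L × 0.2001 mol/L = 3.992 × 10^-3 mol
From the 1:5 stoichiometry, n(KMnO4) = 1/5 × 3.992 × 10^-3 = 7.984 × 10^-4 mol
V(KMnO4) = 7.984 × 10^-4 mol / 0.07001 mol/L = 0.01140 L = 11.40 mL

11.40 mL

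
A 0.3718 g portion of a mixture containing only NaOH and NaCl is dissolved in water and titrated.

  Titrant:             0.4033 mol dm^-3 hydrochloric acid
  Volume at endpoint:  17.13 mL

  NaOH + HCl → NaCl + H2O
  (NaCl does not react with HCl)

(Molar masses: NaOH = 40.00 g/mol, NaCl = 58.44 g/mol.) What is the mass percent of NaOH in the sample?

74.33 %

n(HCl) = 0.01713 × 0.4033 = 6.909 × 10^-3 mol
Let x = n(NaOH), y = n(NaCl).
Titrant: 1x = 6.909 × 10^-3;  mass: 40.00x + 58.44y = 0.3718
Solving, x = 6.909 × 10^-3 mol, y = 1.633 × 10^-3 mol
mass of NaOH = 6.909 × 10^-3 × 40.00 = 0.2763 g
% NaOH = 0.2763 / 0.3718 × 100 = 74.33 %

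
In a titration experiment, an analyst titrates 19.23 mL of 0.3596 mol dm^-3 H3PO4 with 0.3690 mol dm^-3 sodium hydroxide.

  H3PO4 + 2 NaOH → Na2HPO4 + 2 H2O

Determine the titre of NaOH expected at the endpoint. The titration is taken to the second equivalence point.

37.48 mL

n(H3PO4) = 0.01923 L × 0.3596 mol/L = 6.915 × 10^-3 mol
From the 2:1 stoichiometry, n(NaOH) = 2/1 × 6.915 × 10^-3 = 0.01383 mol
V(NaOH) = 0.01383 mol / 0.3690 mol/L = 0.03748 L = 37.48 mL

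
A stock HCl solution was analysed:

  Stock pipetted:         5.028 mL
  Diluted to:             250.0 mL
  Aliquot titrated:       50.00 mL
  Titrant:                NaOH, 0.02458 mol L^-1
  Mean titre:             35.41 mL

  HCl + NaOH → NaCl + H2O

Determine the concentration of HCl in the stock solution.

n(NaOH) = 0.03541 × 0.02458 = 8.704 × 10^-4 mol
n(HCl) in the aliquot = 8.704 × 10^-4 mol (1:1 ratio)
[HCl]_dilute = 8.704 × 10^-4 / 0.05000 = 0.01741 mol/L
Dilution factor = 250.0 / 5.028 = 49.72
[HCl]_stock = 0.01741 × 49.72 = 0.8655 mol/L

0.8655 mol/L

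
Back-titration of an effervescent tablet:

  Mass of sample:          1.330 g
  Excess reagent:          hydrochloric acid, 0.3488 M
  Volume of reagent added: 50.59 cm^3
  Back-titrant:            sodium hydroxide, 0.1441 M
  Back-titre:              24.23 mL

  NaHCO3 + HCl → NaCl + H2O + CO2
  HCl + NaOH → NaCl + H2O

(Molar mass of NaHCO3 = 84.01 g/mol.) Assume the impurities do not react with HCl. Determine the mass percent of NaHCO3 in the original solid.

n(HCl) added = 0.05059 × 0.3488 = 0.01765 mol
n(NaOH) used in back-titration = 0.02423 × 0.1441 = 3.492 × 10^-3 mol
n(HCl) left over = 3.492 × 10^-3 mol (1:1 ratio)
n(HCl) consumed by analyte = 0.01765 − 3.492 × 10^-3 = 0.01415 mol
n(NaHCO3) = 0.01415 mol (1:1 ratio)
mass of NaHCO3 = 0.01415 × 84.01 = 1.189 g
% NaHCO3 = 1.189 / 1.330 × 100 = 89.41 %

89.41 %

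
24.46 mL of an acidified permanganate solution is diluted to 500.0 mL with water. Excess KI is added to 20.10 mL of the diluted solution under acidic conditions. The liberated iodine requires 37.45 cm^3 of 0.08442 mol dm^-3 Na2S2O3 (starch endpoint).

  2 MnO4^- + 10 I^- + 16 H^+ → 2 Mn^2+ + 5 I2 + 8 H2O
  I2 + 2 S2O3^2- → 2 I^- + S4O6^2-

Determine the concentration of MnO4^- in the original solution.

n(S2O3^2-) = 0.03745 × 0.08442 = 3.162 × 10^-3 mol
n(I2) = n(S2O3^2-)/2 = 1.581 × 10^-3 mol
From the 2:5 ratio, n(MnO4^-) in the aliquot = 2/5 × 1.581 × 10^-3 = 6.323 × 10^-4 mol
[MnO4^-]_dilute = 6.323 × 10^-4 / 0.02010 = 0.03146 mol/L
[MnO4^-]_original = 0.03146 × 500.0/24.46 = 0.6430 mol/L

0.6430 mol/L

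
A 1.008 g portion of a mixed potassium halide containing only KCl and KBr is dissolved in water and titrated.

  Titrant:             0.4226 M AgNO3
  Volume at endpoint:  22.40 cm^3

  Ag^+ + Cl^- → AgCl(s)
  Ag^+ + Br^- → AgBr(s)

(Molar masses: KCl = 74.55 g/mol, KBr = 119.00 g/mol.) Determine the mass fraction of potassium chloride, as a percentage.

19.71 %

n(AgNO3) = 0.02240 × 0.4226 = 9.466 × 10^-3 mol
Let x = n(KCl), y = n(KBr).
Titrant: 1x + 1y = 9.466 × 10^-3;  mass: 74.55x + 119.00y = 1.008
Solving, x = 2.666 × 10^-3 mol, y = 6.801 × 10^-3 mol
mass of KCl = 2.666 × 10^-3 × 74.55 = 0.1987 g
% KCl = 0.1987 / 1.008 × 100 = 19.71 %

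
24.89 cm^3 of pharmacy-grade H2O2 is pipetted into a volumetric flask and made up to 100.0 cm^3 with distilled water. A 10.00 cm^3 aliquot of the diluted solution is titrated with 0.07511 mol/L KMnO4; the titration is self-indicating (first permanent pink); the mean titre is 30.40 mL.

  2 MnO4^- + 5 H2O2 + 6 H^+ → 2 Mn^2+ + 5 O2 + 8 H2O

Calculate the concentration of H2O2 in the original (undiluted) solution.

2.293 mol/L

n(KMnO4) = 0.03040 × 0.07511 = 2.283 × 10^-3 mol
From the 5:2 ratio, n(H2O2) in the aliquot = 5/2 × 2.283 × 10^-3 = 5.708 × 10^-3 mol
[H2O2]_dilute = 5.708 × 10^-3 / 0.01000 = 0.5708 mol/L
Dilution factor = 100.0 / 24.89 = 4.018
[H2O2]_stock = 0.5708 × 4.018 = 2.293 mol/L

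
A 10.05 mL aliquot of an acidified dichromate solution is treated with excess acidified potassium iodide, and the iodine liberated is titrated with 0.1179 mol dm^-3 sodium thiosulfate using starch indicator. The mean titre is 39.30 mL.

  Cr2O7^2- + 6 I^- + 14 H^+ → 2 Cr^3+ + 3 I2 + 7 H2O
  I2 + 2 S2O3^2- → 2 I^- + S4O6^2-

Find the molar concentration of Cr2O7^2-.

0.07684 mol/L

n(S2O3^2-) = 0.03930 × 0.1179 = 4.633 × 10^-3 mol
n(I2) = n(S2O3^2-)/2 = 2.317 × 10^-3 mol
From the 1:3 ratio, n(Cr2O7^2-) in the aliquot = 1/3 × 2.317 × 10^-3 = 7.722 × 10^-4 mol
[Cr2O7^2-] = 7.722 × 10^-4 / 0.01005 = 0.07684 mol/L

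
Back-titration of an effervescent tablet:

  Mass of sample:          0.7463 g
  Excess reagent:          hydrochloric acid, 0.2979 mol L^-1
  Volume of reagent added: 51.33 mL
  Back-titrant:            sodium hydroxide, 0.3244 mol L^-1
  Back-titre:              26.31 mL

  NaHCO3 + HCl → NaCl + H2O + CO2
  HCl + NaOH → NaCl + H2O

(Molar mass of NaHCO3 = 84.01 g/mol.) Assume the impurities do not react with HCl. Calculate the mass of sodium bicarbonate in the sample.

n(HCl) added = 0.05133 × 0.2979 = 0.01529 mol
n(NaOH) used in back-titration = 0.02631 × 0.3244 = 8.535 × 10^-3 mol
n(HCl) left over = 8.535 × 10^-3 mol (1:1 ratio)
n(HCl) consumed by analyte = 0.01529 − 8.535 × 10^-3 = 6.756 × 10^-3 mol
n(NaHCO3) = 6.756 × 10^-3 mol (1:1 ratio)
mass of NaHCO3 = 6.756 × 10^-3 × 84.01 = 0.5676 g

0.5676 g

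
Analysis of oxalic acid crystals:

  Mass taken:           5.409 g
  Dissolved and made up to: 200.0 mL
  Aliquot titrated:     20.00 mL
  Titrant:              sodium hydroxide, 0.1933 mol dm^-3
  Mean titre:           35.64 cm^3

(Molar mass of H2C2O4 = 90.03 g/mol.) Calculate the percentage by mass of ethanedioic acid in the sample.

57.33 %

H2C2O4 + 2 NaOH → Na2C2O4 + 2 H2O
n(NaOH) per titration = 0.03564 × 0.1933 = 6.889 × 10^-3 mol
From the 1:2 ratio, n(H2C2O4) in each aliquot = 1/2 × 6.889 × 10^-3 = 3.445 × 10^-3 mol
n(H2C2O4) in the whole flask = 3.445 × 10^-3 × 200.0/20.00 = 0.03445 mol
mass of H2C2O4 = 0.03445 × 90.03 = 3.101 g
% H2C2O4 = 3.101 / 5.409 × 100 = 57.33 %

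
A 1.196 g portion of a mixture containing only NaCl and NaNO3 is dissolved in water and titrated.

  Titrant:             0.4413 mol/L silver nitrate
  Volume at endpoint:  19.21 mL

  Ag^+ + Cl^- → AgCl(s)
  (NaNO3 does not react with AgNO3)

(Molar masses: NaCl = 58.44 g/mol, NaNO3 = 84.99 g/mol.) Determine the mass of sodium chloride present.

0.4954 g

n(AgNO3) = 0.01921 × 0.4413 = 8.477 × 10^-3 mol
Let x = n(NaCl), y = n(NaNO3).
Titrant: 1x = 8.477 × 10^-3;  mass: 58.44x + 84.99y = 1.196
Solving, x = 8.477 × 10^-3 mol, y = 8.243 × 10^-3 mol
mass of NaCl = 8.477 × 10^-3 × 58.44 = 0.4954 g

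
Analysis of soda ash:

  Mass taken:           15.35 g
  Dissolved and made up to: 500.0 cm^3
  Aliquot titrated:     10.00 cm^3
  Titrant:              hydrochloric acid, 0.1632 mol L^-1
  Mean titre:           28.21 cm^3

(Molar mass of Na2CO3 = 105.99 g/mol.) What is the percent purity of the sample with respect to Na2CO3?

Na2CO3 + 2 HCl → 2 NaCl + H2O + CO2
n(HCl) per titration = 0.02821 × 0.1632 = 4.604 × 10^-3 mol
From the 1:2 ratio, n(Na2CO3) in each aliquot = 1/2 × 4.604 × 10^-3 = 2.302 × 10^-3 mol
n(Na2CO3) in the whole flask = 2.302 × 10^-3 × 500.0/10.00 = 0.1151 mol
mass of Na2CO3 = 0.1151 × 105.99 = 12.20 g
% Na2CO3 = 12.20 / 15.35 × 100 = 79.47 %

79.47 %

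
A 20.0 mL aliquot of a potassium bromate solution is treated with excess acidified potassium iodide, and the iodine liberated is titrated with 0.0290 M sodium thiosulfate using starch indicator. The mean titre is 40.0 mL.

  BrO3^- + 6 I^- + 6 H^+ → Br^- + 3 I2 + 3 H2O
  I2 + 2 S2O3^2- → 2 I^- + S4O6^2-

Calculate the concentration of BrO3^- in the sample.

0.00967 M

n(S2O3^2-) = 0.0400 × 0.0290 = 1.16 × 10^-3 mol
n(I2) = n(S2O3^2-)/2 = 5.80 × 10^-4 mol
From the 1:3 ratio, n(BrO3^-) in the aliquot = 1/3 × 5.80 × 10^-4 = 1.93 × 10^-4 mol
[BrO3^-] = 1.93 × 10^-4 / 0.0200 = 0.00967 mol/L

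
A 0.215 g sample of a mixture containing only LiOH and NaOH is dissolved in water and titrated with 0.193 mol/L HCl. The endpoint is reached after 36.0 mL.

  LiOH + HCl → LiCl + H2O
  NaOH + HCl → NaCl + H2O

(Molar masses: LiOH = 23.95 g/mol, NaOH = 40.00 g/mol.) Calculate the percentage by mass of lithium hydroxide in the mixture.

n(HCl) = 0.0360 × 0.193 = 6.95 × 10^-3 mol
Let x = n(LiOH), y = n(NaOH).
Titrant: 1x + 1y = 6.95 × 10^-3;  mass: 23.95x + 40.00y = 0.215
Solving, x = 3.92 × 10^-3 mol, y = 3.03 × 10^-3 mol
mass of LiOH = 3.92 × 10^-3 × 23.95 = 0.0939 g
% LiOH = 0.0939 / 0.215 × 100 = 43.7 %

43.7 %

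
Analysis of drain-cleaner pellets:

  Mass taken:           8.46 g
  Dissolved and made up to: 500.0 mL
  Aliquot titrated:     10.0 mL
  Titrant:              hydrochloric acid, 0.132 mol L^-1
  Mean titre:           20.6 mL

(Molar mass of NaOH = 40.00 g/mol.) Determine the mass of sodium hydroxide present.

NaOH + HCl → NaCl + H2O
n(HCl) per titration = 0.0206 × 0.132 = 2.72 × 10^-3 mol
n(NaOH) in each aliquot = 2.72 × 10^-3 mol (1:1 ratio)
n(NaOH) in the whole flask = 2.72 × 10^-3 × 500.0/10.0 = 0.136 mol
mass of NaOH = 0.136 × 40.00 = 5.44 g

5.44 g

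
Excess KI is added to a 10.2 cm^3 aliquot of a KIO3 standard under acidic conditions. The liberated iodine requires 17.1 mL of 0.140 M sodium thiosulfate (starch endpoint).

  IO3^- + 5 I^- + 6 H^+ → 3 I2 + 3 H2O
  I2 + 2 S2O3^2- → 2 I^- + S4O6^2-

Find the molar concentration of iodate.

n(S2O3^2-) = 0.0171 × 0.140 = 2.39 × 10^-3 mol
n(I2) = n(S2O3^2-)/2 = 1.20 × 10^-3 mol
From the 1:3 ratio, n(IO3^-) in the aliquot = 1/3 × 1.20 × 10^-3 = 3.99 × 10^-4 mol
[IO3^-] = 3.99 × 10^-4 / 0.0102 = 0.0391 mol/L

0.0391 M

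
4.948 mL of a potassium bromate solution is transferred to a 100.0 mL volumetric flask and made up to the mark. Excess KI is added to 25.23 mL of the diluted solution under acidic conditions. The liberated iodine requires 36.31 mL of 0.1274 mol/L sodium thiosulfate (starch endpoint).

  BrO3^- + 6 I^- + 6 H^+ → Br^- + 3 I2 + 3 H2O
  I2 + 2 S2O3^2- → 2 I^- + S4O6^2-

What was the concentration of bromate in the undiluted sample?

0.6176 mol/L

n(S2O3^2-) = 0.03631 × 0.1274 = 4.626 × 10^-3 mol
n(I2) = n(S2O3^2-)/2 = 2.313 × 10^-3 mol
From the 1:3 ratio, n(BrO3^-) in the aliquot = 1/3 × 2.313 × 10^-3 = 7.710 × 10^-4 mol
[BrO3^-]_dilute = 7.710 × 10^-4 / 0.02523 = 0.03056 mol/L
[BrO3^-]_original = 0.03056 × 100.0/4.948 = 0.6176 mol/L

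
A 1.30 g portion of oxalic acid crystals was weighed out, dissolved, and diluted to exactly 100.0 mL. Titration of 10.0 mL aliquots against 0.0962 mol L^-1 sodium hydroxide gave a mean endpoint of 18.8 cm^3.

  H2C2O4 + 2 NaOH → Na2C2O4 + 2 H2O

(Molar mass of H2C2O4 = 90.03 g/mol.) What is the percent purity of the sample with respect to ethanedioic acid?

62.6 %

n(NaOH) per titration = 0.0188 × 0.0962 = 1.81 × 10^-3 mol
From the 1:2 ratio, n(H2C2O4) in each aliquot = 1/2 × 1.81 × 10^-3 = 9.04 × 10^-4 mol
n(H2C2O4) in the whole flask = 9.04 × 10^-4 × 100.0/10.0 = 9.04 × 10^-3 mol
mass of H2C2O4 = 9.04 × 10^-3 × 90.03 = 0.814 g
% H2C2O4 = 0.814 / 1.30 × 100 = 62.6 %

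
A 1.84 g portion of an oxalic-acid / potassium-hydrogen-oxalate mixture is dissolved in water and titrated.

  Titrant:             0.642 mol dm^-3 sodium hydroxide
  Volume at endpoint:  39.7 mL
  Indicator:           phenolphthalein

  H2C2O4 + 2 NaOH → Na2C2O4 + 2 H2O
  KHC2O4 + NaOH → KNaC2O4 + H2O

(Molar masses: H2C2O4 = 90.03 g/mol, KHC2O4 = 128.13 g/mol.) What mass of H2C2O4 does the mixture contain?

0.772 g

n(NaOH) = 0.0397 × 0.642 = 0.0255 mol
Let x = n(H2C2O4), y = n(KHC2O4).
Titrant: 2x + 1y = 0.0255;  mass: 90.03x + 128.13y = 1.84
Solving, x = 8.58 × 10^-3 mol, y = 8.33 × 10^-3 mol
mass of H2C2O4 = 8.58 × 10^-3 × 90.03 = 0.772 g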